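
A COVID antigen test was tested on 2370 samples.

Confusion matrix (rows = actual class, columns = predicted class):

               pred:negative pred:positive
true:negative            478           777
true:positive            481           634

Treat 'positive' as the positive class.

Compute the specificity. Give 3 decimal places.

0.381

Specificity = TN/(TN+FP) = 478/(478+777) = 0.381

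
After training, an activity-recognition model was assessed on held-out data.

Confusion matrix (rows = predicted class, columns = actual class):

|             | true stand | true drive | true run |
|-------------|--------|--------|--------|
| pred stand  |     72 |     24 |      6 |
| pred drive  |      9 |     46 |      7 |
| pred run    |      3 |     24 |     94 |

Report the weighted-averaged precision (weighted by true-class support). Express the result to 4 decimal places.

Per-class precision (TP/(TP+FP)):
  stand: TP=72, FP=24+6=30 → 72/102 = 0.70588
  drive: TP=46, FP=9+7=16 → 46/62 = 0.74194
  run: TP=94, FP=3+24=27 → 94/121 = 0.77686
Weighted-precision = Σ (supportᵢ/N)·precisionᵢ with N=285: (84/285)·0.70588 + (94/285)·0.74194 + (107/285)·0.77686 = 0.7444

0.7444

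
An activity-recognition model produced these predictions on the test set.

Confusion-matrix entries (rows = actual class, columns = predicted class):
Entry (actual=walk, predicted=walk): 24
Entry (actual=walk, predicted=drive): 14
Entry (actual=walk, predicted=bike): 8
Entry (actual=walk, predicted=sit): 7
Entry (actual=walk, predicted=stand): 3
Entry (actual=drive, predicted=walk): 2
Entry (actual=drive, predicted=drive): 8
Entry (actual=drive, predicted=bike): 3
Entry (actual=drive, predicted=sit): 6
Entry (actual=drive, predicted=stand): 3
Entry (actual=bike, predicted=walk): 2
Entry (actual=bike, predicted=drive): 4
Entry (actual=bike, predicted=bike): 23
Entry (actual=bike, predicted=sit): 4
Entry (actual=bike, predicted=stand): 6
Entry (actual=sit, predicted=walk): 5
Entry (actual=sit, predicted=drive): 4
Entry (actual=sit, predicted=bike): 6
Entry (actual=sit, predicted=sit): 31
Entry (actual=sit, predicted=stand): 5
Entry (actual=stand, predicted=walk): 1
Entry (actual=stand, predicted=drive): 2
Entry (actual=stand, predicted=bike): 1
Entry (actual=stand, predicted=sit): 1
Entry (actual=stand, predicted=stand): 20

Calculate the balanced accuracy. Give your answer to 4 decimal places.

0.5580

Balanced accuracy = mean of per-class recall.
  walk: recall = 24/56 = 0.42857
  drive: recall = 8/22 = 0.36364
  bike: recall = 23/39 = 0.58974
  sit: recall = 31/51 = 0.60784
  stand: recall = 20/25 = 0.80000
Mean = (0.42857 + 0.36364 + 0.58974 + 0.60784 + 0.80000) / 5 = 0.5580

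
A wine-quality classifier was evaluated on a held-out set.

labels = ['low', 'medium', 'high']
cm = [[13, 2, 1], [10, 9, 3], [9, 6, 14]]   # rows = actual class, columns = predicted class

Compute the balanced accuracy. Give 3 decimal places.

Balanced accuracy = mean of per-class recall.
  low: recall = 13/16 = 0.8125
  medium: recall = 9/22 = 0.4091
  high: recall = 14/29 = 0.4828
Mean = (0.8125 + 0.4091 + 0.4828) / 3 = 0.568

0.568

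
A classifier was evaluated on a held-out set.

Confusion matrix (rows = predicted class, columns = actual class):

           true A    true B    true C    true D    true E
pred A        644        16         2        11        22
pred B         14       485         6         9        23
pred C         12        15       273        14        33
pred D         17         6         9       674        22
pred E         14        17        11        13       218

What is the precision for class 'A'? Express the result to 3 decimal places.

0.927

One-vs-rest for 'A': TP = diagonal; FP = other classes predicted 'A'; FN = 'A' predicted as other.
precision = TP/(TP+FP).
A: TP=644, FP=16+2+11+22=51 → 644/695 = 0.9266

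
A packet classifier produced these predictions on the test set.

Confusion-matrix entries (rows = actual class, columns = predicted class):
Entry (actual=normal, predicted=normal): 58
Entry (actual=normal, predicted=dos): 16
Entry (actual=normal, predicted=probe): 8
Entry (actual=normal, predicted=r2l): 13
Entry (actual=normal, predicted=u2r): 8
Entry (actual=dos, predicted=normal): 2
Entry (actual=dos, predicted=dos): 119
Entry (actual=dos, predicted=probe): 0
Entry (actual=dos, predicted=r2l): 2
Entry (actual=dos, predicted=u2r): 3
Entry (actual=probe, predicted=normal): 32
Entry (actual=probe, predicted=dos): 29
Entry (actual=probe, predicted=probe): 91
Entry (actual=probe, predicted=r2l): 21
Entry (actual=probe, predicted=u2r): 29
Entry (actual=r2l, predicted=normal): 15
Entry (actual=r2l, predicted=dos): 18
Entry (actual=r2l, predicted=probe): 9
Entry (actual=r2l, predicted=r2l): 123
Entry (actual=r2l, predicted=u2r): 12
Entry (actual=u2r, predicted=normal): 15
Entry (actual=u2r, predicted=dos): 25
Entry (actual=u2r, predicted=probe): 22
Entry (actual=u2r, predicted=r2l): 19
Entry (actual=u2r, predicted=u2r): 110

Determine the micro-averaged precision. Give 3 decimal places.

0.627

Micro-averaging pools counts across classes: ΣTP=501, ΣFP=298, ΣFN=298.
Micro-precision = TP/(TP+FP) on pooled counts = 0.627 (equals overall accuracy in single-label multiclass).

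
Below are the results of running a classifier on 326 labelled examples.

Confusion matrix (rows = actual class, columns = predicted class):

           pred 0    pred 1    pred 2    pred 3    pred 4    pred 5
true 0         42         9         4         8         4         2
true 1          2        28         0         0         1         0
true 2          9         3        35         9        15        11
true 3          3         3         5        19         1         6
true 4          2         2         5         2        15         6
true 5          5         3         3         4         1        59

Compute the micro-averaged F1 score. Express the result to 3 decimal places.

Micro-averaging pools counts across classes: ΣTP=198, ΣFP=128, ΣFN=128.
Micro-F1 score = 2·TP/(2·TP+FP+FN) on pooled counts = 0.607 (equals overall accuracy in single-label multiclass).

0.607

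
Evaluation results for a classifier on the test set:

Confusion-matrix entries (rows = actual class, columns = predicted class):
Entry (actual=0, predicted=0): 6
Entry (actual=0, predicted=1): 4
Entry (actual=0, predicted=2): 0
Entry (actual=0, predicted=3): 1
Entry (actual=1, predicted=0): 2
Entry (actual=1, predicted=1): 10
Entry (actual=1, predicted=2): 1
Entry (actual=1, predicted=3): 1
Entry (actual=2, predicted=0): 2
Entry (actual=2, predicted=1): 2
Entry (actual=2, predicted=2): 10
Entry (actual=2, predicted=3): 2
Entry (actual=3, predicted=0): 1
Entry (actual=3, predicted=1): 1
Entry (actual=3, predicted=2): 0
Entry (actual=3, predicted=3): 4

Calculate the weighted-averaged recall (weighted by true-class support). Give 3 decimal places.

0.638

Per-class recall (TP/(TP+FN)):
  0: TP=6, FN=4+0+1=5 → 6/11 = 0.5455
  1: TP=10, FN=2+1+1=4 → 10/14 = 0.7143
  2: TP=10, FN=2+2+2=6 → 10/16 = 0.6250
  3: TP=4, FN=1+1+0=2 → 4/6 = 0.6667
Weighted-recall = Σ (supportᵢ/N)·recallᵢ with N=47: (11/47)·0.5455 + (14/47)·0.7143 + (16/47)·0.6250 + (6/47)·0.6667 = 0.638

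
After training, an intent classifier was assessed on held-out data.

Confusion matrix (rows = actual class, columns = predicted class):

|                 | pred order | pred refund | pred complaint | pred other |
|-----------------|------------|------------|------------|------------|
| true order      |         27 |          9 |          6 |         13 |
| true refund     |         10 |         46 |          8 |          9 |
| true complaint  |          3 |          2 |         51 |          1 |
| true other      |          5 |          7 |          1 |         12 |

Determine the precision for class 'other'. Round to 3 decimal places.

precision = TP/(TP+FP).
other: TP=12, FP=13+9+1=23 → 12/35 = 0.3429

0.343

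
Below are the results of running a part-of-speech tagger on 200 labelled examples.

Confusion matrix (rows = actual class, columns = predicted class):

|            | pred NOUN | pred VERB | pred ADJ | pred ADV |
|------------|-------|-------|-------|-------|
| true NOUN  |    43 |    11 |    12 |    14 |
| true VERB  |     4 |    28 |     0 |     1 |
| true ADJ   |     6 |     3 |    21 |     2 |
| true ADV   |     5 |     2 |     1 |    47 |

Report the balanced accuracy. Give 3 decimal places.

Balanced accuracy = mean of per-class recall.
  NOUN: recall = 43/80 = 0.5375
  VERB: recall = 28/33 = 0.8485
  ADJ: recall = 21/32 = 0.6563
  ADV: recall = 47/55 = 0.8545
Mean = (0.5375 + 0.8485 + 0.6563 + 0.8545) / 4 = 0.724

0.724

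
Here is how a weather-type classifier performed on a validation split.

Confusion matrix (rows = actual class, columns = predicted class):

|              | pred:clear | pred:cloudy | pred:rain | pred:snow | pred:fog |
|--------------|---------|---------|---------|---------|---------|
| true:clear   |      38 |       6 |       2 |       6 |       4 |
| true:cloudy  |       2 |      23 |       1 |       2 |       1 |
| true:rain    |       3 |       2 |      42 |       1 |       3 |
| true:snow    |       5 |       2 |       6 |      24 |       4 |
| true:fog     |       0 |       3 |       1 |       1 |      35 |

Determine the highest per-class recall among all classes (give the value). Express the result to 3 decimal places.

Per-class recall (TP/(TP+FN)):
  clear: TP=38, FN=6+2+6+4=18 → 38/56 = 0.6786
  cloudy: TP=23, FN=2+1+2+1=6 → 23/29 = 0.7931
  rain: TP=42, FN=3+2+1+3=9 → 42/51 = 0.8235
  snow: TP=24, FN=5+2+6+4=17 → 24/41 = 0.5854
  fog: TP=35, FN=0+3+1+1=5 → 35/40 = 0.8750
Highest is class 'fog' with recall = 0.875.

0.875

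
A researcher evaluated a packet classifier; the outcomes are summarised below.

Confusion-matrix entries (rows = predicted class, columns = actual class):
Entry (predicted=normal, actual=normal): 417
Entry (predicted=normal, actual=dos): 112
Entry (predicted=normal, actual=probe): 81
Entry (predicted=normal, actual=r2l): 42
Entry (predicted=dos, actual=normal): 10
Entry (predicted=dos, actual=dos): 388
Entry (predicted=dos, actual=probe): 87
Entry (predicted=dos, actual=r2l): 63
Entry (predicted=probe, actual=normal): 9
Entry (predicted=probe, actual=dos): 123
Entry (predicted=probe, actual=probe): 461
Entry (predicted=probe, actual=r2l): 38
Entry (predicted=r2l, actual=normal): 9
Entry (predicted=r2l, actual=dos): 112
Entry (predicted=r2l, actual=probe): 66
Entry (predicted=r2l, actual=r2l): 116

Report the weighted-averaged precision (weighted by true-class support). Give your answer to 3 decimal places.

0.662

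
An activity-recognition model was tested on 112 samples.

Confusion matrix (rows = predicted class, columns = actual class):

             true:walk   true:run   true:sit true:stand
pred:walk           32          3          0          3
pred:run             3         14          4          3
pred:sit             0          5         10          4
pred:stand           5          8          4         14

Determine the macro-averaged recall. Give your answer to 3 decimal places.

Per-class recall (TP/(TP+FN)):
  walk: TP=32, FN=3+0+5=8 → 32/40 = 0.8000
  run: TP=14, FN=3+5+8=16 → 14/30 = 0.4667
  sit: TP=10, FN=0+4+4=8 → 10/18 = 0.5556
  stand: TP=14, FN=3+3+4=10 → 14/24 = 0.5833
Macro-recall = mean = (0.8000 + 0.4667 + 0.5556 + 0.5833) / 4 = 0.601

0.601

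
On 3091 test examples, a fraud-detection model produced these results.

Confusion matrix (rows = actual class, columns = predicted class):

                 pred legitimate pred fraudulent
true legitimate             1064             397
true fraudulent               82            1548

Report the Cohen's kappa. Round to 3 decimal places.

0.686

Observed agreement pₒ = trace/N = 2612/3091 = 0.8450
Expected agreement pₑ = Σ (rowᵢ·colᵢ)/N² = (1461·1146 + 1630·1945)/3091² = 0.5071
κ = (pₒ − pₑ)/(1 − pₑ) = (0.8450 − 0.5071)/(1 − 0.5071) = 0.686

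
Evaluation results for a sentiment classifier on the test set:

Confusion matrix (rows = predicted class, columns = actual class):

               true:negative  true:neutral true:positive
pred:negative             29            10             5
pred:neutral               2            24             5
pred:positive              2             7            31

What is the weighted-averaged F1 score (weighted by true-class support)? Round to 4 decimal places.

0.7267

Per-class F1 score (2·TP/(2·TP+FP+FN)):
  negative: TP=29, FP=10+5=15, FN=2+2=4 → 58/77 = 0.75325
  neutral: TP=24, FP=2+5=7, FN=10+7=17 → 48/72 = 0.66667
  positive: TP=31, FP=2+7=9, FN=5+5=10 → 62/81 = 0.76543
Weighted-F1 score = Σ (supportᵢ/N)·F1 scoreᵢ with N=115: (33/115)·0.75325 + (41/115)·0.66667 + (41/115)·0.76543 = 0.7267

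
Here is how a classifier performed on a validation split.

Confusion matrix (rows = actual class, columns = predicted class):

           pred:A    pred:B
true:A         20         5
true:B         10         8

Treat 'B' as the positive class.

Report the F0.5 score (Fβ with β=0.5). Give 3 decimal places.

0.571

Fβ = (1+β²)·TP / ((1+β²)·TP + β²·FN + FP), with β²=1/4
= 1.25·8 / (1.25·8 + 0.25·10 + 5) = 0.571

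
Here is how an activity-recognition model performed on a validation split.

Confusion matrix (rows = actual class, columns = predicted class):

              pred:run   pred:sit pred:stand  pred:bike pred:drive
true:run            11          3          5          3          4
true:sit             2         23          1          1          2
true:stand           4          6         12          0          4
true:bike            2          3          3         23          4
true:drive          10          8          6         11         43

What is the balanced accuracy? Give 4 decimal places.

0.5772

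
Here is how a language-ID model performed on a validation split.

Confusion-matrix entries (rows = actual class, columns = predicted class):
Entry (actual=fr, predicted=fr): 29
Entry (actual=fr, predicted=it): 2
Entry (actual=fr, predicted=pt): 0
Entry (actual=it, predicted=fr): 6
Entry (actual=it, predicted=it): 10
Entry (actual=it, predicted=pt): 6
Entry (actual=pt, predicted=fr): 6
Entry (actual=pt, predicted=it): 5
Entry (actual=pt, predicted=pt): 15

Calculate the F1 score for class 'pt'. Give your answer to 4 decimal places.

Take TP from the diagonal, FP from the rest of the 'pt' prediction marginal, FN from the rest of the 'pt' actual marginal.
F1 score = 2·TP/(2·TP+FP+FN).
pt: TP=15, FP=0+6=6, FN=6+5=11 → 30/47 = 0.63830

0.6383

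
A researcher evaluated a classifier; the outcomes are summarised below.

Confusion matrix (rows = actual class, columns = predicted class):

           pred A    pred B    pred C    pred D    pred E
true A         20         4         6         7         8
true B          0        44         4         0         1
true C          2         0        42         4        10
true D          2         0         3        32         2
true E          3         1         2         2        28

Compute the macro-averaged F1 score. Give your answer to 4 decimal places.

Per-class F1 score (2·TP/(2·TP+FP+FN)):
  A: TP=20, FP=0+2+2+3=7, FN=4+6+7+8=25 → 40/72 = 0.55556
  B: TP=44, FP=4+0+0+1=5, FN=0+4+0+1=5 → 88/98 = 0.89796
  C: TP=42, FP=6+4+3+2=15, FN=2+0+4+10=16 → 84/115 = 0.73043
  D: TP=32, FP=7+0+4+2=13, FN=2+0+3+2=7 → 64/84 = 0.76190
  E: TP=28, FP=8+1+10+2=21, FN=3+1+2+2=8 → 56/85 = 0.65882
Macro-F1 score = mean = (0.55556 + 0.89796 + 0.73043 + 0.76190 + 0.65882) / 5 = 0.7209

0.7209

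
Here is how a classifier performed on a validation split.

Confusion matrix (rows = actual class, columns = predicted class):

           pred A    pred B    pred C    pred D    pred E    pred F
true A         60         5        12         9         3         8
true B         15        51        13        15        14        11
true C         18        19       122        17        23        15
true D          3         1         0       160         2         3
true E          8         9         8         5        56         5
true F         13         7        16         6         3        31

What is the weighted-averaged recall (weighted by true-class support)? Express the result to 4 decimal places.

Per-class recall (TP/(TP+FN)):
  A: TP=60, FN=5+12+9+3+8=37 → 60/97 = 0.61856
  B: TP=51, FN=15+13+15+14+11=68 → 51/119 = 0.42857
  C: TP=122, FN=18+19+17+23+15=92 → 122/214 = 0.57009
  D: TP=160, FN=3+1+0+2+3=9 → 160/169 = 0.94675
  E: TP=56, FN=8+9+8+5+5=35 → 56/91 = 0.61538
  F: TP=31, FN=13+7+16+6+3=45 → 31/76 = 0.40789
Weighted-recall = Σ (supportᵢ/N)·recallᵢ with N=766: (97/766)·0.61856 + (119/766)·0.42857 + (214/766)·0.57009 + (169/766)·0.94675 + (91/766)·0.61538 + (76/766)·0.40789 = 0.6266

0.6266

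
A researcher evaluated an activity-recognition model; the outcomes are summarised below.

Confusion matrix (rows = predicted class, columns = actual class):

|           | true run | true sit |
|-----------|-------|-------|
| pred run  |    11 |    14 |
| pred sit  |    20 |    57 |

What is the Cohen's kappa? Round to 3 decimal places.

0.167

Observed agreement pₒ = trace/N = 68/102 = 0.6667
Expected agreement pₑ = Σ (rowᵢ·colᵢ)/N² = (31·25 + 71·77)/102² = 0.6000
κ = (pₒ − pₑ)/(1 − pₑ) = (0.6667 − 0.6000)/(1 − 0.6000) = 0.167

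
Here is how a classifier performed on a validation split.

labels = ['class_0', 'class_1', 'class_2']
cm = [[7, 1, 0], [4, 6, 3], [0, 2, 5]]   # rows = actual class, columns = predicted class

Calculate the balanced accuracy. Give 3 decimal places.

Balanced accuracy = mean of per-class recall.
  class_0: recall = 7/8 = 0.8750
  class_1: recall = 6/13 = 0.4615
  class_2: recall = 5/7 = 0.7143
Mean = (0.8750 + 0.4615 + 0.7143) / 3 = 0.684

0.684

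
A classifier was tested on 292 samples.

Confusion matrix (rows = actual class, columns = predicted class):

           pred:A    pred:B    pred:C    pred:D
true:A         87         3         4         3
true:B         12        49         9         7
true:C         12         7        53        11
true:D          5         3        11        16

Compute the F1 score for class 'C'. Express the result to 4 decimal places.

One-vs-rest for 'C': TP = diagonal; FP = other classes predicted 'C'; FN = 'C' predicted as other.
F1 score = 2·TP/(2·TP+FP+FN).
C: TP=53, FP=4+9+11=24, FN=12+7+11=30 → 106/160 = 0.66250

0.6625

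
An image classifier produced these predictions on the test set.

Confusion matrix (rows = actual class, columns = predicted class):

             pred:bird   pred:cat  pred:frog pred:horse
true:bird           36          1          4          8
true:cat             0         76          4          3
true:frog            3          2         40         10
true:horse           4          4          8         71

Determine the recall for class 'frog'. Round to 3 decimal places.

0.727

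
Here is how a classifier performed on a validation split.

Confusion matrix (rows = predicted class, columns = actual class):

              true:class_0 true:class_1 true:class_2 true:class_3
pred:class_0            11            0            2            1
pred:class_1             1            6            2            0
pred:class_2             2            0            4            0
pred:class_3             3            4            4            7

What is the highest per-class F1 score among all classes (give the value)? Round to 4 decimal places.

0.7097

Per-class F1 score (2·TP/(2·TP+FP+FN)):
  class_0: TP=11, FP=0+2+1=3, FN=1+2+3=6 → 22/31 = 0.70968
  class_1: TP=6, FP=1+2+0=3, FN=0+0+4=4 → 12/19 = 0.63158
  class_2: TP=4, FP=2+0+0=2, FN=2+2+4=8 → 8/18 = 0.44444
  class_3: TP=7, FP=3+4+4=11, FN=1+0+0=1 → 14/26 = 0.53846
Highest is class 'class_0' with F1 score = 0.7097.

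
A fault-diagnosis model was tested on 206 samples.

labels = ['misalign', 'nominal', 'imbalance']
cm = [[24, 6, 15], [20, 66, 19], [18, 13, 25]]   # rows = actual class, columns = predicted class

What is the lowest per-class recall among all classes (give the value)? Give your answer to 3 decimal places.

Per-class recall (TP/(TP+FN)):
  misalign: TP=24, FN=6+15=21 → 24/45 = 0.5333
  nominal: TP=66, FN=20+19=39 → 66/105 = 0.6286
  imbalance: TP=25, FN=18+13=31 → 25/56 = 0.4464
Lowest is class 'imbalance' with recall = 0.446.

0.446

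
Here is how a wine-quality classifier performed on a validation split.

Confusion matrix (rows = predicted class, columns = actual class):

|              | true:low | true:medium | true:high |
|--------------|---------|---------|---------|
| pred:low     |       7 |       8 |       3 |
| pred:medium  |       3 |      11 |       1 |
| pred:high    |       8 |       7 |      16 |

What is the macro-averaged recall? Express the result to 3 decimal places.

0.537

Per-class recall (TP/(TP+FN)):
  low: TP=7, FN=3+8=11 → 7/18 = 0.3889
  medium: TP=11, FN=8+7=15 → 11/26 = 0.4231
  high: TP=16, FN=3+1=4 → 16/20 = 0.8000
Macro-recall = mean = (0.3889 + 0.4231 + 0.8000) / 3 = 0.537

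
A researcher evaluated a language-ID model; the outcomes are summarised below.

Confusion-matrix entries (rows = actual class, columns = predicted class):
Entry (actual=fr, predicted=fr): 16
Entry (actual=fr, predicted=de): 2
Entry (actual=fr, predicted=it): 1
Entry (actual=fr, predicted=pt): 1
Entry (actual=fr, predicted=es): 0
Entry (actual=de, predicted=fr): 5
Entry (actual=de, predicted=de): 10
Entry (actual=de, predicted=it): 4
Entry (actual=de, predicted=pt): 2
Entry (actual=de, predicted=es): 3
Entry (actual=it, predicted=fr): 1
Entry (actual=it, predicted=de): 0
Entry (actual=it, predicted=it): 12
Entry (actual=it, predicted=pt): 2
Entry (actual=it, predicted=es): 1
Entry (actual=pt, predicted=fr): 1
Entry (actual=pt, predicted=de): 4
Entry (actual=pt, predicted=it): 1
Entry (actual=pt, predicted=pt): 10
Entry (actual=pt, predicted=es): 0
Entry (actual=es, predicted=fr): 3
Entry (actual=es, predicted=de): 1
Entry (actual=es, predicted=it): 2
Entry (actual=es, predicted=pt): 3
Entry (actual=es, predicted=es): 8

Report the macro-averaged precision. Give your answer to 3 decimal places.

Per-class precision (TP/(TP+FP)):
  fr: TP=16, FP=5+1+1+3=10 → 16/26 = 0.6154
  de: TP=10, FP=2+0+4+1=7 → 10/17 = 0.5882
  it: TP=12, FP=1+4+1+2=8 → 12/20 = 0.6000
  pt: TP=10, FP=1+2+2+3=8 → 10/18 = 0.5556
  es: TP=8, FP=0+3+1+0=4 → 8/12 = 0.6667
Macro-precision = mean = (0.6154 + 0.5882 + 0.6000 + 0.5556 + 0.6667) / 5 = 0.605

0.605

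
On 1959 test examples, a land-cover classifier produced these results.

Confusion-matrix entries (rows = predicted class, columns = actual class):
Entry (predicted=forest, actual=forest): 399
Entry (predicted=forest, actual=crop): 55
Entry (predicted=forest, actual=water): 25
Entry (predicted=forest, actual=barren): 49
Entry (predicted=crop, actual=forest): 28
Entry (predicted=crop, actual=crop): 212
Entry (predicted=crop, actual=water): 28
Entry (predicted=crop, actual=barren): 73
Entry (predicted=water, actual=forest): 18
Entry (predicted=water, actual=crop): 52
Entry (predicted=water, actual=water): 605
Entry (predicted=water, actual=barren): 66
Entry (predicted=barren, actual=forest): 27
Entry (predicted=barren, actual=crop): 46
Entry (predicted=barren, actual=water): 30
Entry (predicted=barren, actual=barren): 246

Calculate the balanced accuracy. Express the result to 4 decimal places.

Balanced accuracy = mean of per-class recall.
  forest: recall = 399/472 = 0.84534
  crop: recall = 212/365 = 0.58082
  water: recall = 605/688 = 0.87936
  barren: recall = 246/434 = 0.56682
Mean = (0.84534 + 0.58082 + 0.87936 + 0.56682) / 4 = 0.7181

0.7181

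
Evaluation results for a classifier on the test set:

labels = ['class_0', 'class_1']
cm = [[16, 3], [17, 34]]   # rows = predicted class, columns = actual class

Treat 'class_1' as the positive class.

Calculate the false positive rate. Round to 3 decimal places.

FPR = FP/(FP+TN) = 17/(17+16) = 0.515

0.515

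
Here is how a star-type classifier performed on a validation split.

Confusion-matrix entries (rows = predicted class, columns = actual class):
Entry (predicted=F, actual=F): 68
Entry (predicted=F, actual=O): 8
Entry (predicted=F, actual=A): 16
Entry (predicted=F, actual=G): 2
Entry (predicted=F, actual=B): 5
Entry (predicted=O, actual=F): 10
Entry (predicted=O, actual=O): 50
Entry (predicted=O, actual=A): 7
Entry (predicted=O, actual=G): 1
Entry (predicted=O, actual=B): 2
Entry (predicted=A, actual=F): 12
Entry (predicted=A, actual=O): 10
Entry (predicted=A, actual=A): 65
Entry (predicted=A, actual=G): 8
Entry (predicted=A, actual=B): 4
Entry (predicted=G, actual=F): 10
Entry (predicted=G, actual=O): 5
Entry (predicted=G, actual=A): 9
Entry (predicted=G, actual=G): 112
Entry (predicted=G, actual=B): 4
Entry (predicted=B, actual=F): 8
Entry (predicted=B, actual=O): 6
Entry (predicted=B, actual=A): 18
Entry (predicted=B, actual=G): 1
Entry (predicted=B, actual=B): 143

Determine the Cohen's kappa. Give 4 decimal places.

Observed agreement pₒ = trace/N = 438/584 = 0.75000
Expected agreement pₑ = Σ (rowᵢ·colᵢ)/N² = (108·99 + 79·70 + 115·99 + 124·140 + 158·176)/584² = 0.21338
κ = (pₒ − pₑ)/(1 − pₑ) = (0.75000 − 0.21338)/(1 − 0.21338) = 0.6822

0.6822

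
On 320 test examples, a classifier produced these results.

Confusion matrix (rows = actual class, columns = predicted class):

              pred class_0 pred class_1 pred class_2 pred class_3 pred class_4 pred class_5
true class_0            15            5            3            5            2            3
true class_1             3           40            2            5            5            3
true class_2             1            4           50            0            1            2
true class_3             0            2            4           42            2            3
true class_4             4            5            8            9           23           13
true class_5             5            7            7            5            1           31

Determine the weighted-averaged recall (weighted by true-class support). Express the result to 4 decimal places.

0.6281

Per-class recall (TP/(TP+FN)):
  class_0: TP=15, FN=5+3+5+2+3=18 → 15/33 = 0.45455
  class_1: TP=40, FN=3+2+5+5+3=18 → 40/58 = 0.68966
  class_2: TP=50, FN=1+4+0+1+2=8 → 50/58 = 0.86207
  class_3: TP=42, FN=0+2+4+2+3=11 → 42/53 = 0.79245
  class_4: TP=23, FN=4+5+8+9+13=39 → 23/62 = 0.37097
  class_5: TP=31, FN=5+7+7+5+1=25 → 31/56 = 0.55357
Weighted-recall = Σ (supportᵢ/N)·recallᵢ with N=320: (33/320)·0.45455 + (58/320)·0.68966 + (58/320)·0.86207 + (53/320)·0.79245 + (62/320)·0.37097 + (56/320)·0.55357 = 0.6281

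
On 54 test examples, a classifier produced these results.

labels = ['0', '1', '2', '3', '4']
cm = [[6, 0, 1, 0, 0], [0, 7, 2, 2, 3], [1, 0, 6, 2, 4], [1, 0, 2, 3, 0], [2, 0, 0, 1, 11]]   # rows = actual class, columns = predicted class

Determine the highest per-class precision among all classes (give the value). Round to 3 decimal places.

Per-class precision (TP/(TP+FP)):
  0: TP=6, FP=0+1+1+2=4 → 6/10 = 0.6000
  1: TP=7, FP=0+0+0+0=0 → 7/7 = 1.0000
  2: TP=6, FP=1+2+2+0=5 → 6/11 = 0.5455
  3: TP=3, FP=0+2+2+1=5 → 3/8 = 0.3750
  4: TP=11, FP=0+3+4+0=7 → 11/18 = 0.6111
Highest is class '1' with precision = 1.000.

1.000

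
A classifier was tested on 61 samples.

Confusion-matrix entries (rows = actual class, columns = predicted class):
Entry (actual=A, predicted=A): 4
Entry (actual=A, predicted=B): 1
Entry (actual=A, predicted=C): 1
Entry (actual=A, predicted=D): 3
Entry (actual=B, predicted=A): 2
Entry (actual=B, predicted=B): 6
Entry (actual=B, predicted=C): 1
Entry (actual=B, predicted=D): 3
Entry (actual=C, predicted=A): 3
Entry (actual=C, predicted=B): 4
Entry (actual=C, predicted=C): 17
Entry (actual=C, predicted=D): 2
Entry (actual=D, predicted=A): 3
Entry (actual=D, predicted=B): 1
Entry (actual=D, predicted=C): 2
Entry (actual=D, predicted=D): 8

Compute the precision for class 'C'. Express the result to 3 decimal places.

Take TP from the diagonal, FP from the rest of the 'C' prediction marginal, FN from the rest of the 'C' actual marginal.
precision = TP/(TP+FP).
C: TP=17, FP=1+1+2=4 → 17/21 = 0.8095

0.810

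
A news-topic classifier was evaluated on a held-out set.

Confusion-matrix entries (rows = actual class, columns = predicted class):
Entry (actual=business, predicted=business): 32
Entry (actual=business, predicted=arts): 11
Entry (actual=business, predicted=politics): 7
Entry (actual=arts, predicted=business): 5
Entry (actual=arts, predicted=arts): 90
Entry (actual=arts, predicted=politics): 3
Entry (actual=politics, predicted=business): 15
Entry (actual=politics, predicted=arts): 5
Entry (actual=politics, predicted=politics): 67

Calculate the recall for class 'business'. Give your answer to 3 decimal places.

0.640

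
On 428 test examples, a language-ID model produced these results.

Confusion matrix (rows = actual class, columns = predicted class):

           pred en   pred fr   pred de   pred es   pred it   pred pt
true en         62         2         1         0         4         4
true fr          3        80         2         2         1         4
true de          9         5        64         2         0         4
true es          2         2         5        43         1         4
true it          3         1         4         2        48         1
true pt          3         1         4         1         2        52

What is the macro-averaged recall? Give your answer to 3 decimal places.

0.812

Per-class recall (TP/(TP+FN)):
  en: TP=62, FN=2+1+0+4+4=11 → 62/73 = 0.8493
  fr: TP=80, FN=3+2+2+1+4=12 → 80/92 = 0.8696
  de: TP=64, FN=9+5+2+0+4=20 → 64/84 = 0.7619
  es: TP=43, FN=2+2+5+1+4=14 → 43/57 = 0.7544
  it: TP=48, FN=3+1+4+2+1=11 → 48/59 = 0.8136
  pt: TP=52, FN=3+1+4+1+2=11 → 52/63 = 0.8254
Macro-recall = mean = (0.8493 + 0.8696 + 0.7619 + 0.7544 + 0.8136 + 0.8254) / 6 = 0.812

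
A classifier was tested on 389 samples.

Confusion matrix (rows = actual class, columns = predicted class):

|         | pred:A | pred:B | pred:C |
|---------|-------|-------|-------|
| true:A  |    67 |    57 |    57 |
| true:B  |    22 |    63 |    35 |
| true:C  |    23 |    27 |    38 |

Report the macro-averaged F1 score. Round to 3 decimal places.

0.426

Per-class F1 score (2·TP/(2·TP+FP+FN)):
  A: TP=67, FP=22+23=45, FN=57+57=114 → 134/293 = 0.4573
  B: TP=63, FP=57+27=84, FN=22+35=57 → 126/267 = 0.4719
  C: TP=38, FP=57+35=92, FN=23+27=50 → 76/218 = 0.3486
Macro-F1 score = mean = (0.4573 + 0.4719 + 0.3486) / 3 = 0.426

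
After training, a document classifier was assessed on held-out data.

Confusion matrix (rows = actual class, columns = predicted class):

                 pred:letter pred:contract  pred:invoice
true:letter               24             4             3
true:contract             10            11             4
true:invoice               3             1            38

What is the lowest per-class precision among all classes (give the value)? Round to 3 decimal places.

Per-class precision (TP/(TP+FP)):
  letter: TP=24, FP=10+3=13 → 24/37 = 0.6486
  contract: TP=11, FP=4+1=5 → 11/16 = 0.6875
  invoice: TP=38, FP=3+4=7 → 38/45 = 0.8444
Lowest is class 'letter' with precision = 0.649.

0.649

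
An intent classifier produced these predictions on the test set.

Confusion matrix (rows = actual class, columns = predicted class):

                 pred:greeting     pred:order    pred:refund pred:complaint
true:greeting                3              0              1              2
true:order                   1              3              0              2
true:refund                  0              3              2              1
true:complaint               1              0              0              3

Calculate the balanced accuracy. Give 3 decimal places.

Balanced accuracy = mean of per-class recall.
  greeting: recall = 3/6 = 0.5000
  order: recall = 3/6 = 0.5000
  refund: recall = 2/6 = 0.3333
  complaint: recall = 3/4 = 0.7500
Mean = (0.5000 + 0.5000 + 0.3333 + 0.7500) / 4 = 0.521

0.521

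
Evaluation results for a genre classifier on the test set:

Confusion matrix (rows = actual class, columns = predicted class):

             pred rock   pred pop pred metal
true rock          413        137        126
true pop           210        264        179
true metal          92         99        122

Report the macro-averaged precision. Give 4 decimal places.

Per-class precision (TP/(TP+FP)):
  rock: TP=413, FP=210+92=302 → 413/715 = 0.57762
  pop: TP=264, FP=137+99=236 → 264/500 = 0.52800
  metal: TP=122, FP=126+179=305 → 122/427 = 0.28571
Macro-precision = mean = (0.57762 + 0.52800 + 0.28571) / 3 = 0.4638

0.4638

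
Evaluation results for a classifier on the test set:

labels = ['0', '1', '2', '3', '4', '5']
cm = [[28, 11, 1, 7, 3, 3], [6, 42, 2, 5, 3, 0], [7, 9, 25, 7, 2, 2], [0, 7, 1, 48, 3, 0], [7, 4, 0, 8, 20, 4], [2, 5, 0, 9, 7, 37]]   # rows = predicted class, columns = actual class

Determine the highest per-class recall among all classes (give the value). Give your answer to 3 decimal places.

Per-class recall (TP/(TP+FN)):
  0: TP=28, FN=6+7+0+7+2=22 → 28/50 = 0.5600
  1: TP=42, FN=11+9+7+4+5=36 → 42/78 = 0.5385
  2: TP=25, FN=1+2+1+0+0=4 → 25/29 = 0.8621
  3: TP=48, FN=7+5+7+8+9=36 → 48/84 = 0.5714
  4: TP=20, FN=3+3+2+3+7=18 → 20/38 = 0.5263
  5: TP=37, FN=3+0+2+0+4=9 → 37/46 = 0.8043
Highest is class '2' with recall = 0.862.

0.862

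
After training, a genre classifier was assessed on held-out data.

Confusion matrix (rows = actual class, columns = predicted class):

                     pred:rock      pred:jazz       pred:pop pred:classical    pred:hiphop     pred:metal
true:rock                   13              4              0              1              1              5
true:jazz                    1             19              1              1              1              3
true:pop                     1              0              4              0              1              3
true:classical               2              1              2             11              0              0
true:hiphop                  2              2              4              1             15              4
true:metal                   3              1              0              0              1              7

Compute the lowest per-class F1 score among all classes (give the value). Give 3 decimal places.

Per-class F1 score (2·TP/(2·TP+FP+FN)):
  rock: TP=13, FP=1+1+2+2+3=9, FN=4+0+1+1+5=11 → 26/46 = 0.5652
  jazz: TP=19, FP=4+0+1+2+1=8, FN=1+1+1+1+3=7 → 38/53 = 0.7170
  pop: TP=4, FP=0+1+2+4+0=7, FN=1+0+0+1+3=5 → 8/20 = 0.4000
  classical: TP=11, FP=1+1+0+1+0=3, FN=2+1+2+0+0=5 → 22/30 = 0.7333
  hiphop: TP=15, FP=1+1+1+0+1=4, FN=2+2+4+1+4=13 → 30/47 = 0.6383
  metal: TP=7, FP=5+3+3+0+4=15, FN=3+1+0+0+1=5 → 14/34 = 0.4118
Lowest is class 'pop' with F1 score = 0.400.

0.400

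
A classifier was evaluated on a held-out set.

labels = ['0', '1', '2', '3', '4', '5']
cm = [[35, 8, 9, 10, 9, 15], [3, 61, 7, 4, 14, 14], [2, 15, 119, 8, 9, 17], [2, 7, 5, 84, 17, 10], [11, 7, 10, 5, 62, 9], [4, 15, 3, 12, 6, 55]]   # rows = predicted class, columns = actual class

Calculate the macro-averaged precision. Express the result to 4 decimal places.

Per-class precision (TP/(TP+FP)):
  0: TP=35, FP=8+9+10+9+15=51 → 35/86 = 0.40698
  1: TP=61, FP=3+7+4+14+14=42 → 61/103 = 0.59223
  2: TP=119, FP=2+15+8+9+17=51 → 119/170 = 0.70000
  3: TP=84, FP=2+7+5+17+10=41 → 84/125 = 0.67200
  4: TP=62, FP=11+7+10+5+9=42 → 62/104 = 0.59615
  5: TP=55, FP=4+15+3+12+6=40 → 55/95 = 0.57895
Macro-precision = mean = (0.40698 + 0.59223 + 0.70000 + 0.67200 + 0.59615 + 0.57895) / 6 = 0.5911

0.5911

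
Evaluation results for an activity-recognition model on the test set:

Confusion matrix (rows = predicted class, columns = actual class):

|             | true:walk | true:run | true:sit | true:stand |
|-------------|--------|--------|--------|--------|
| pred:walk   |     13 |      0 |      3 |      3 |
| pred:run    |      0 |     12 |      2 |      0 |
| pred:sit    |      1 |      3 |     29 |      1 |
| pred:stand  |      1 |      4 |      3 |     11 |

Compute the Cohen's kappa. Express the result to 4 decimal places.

0.6594

Observed agreement pₒ = trace/N = 65/86 = 0.75581
Expected agreement pₑ = Σ (rowᵢ·colᵢ)/N² = (15·19 + 19·14 + 37·34 + 15·19)/86² = 0.28313
κ = (pₒ − pₑ)/(1 − pₑ) = (0.75581 − 0.28313)/(1 − 0.28313) = 0.6594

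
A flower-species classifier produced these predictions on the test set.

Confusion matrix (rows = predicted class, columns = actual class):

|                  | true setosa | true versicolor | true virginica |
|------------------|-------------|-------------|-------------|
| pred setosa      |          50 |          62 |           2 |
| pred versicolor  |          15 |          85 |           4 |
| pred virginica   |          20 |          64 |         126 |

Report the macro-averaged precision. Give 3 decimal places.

0.619

Per-class precision (TP/(TP+FP)):
  setosa: TP=50, FP=62+2=64 → 50/114 = 0.4386
  versicolor: TP=85, FP=15+4=19 → 85/104 = 0.8173
  virginica: TP=126, FP=20+64=84 → 126/210 = 0.6000
Macro-precision = mean = (0.4386 + 0.8173 + 0.6000) / 3 = 0.619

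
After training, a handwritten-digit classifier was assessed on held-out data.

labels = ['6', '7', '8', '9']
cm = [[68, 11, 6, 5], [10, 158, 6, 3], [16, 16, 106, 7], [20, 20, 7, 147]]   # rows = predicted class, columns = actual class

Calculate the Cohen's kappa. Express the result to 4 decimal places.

Observed agreement pₒ = trace/N = 479/606 = 0.79043
Expected agreement pₑ = Σ (rowᵢ·colᵢ)/N² = (114·90 + 205·177 + 125·145 + 162·194)/606² = 0.26168
κ = (pₒ − pₑ)/(1 − pₑ) = (0.79043 − 0.26168)/(1 − 0.26168) = 0.7162

0.7162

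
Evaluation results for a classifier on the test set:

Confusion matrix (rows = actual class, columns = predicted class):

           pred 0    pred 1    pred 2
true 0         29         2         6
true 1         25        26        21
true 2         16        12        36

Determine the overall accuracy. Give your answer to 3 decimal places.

0.526

Accuracy = trace / total = (29+26+36=91) / 173 = 91/173 = 0.526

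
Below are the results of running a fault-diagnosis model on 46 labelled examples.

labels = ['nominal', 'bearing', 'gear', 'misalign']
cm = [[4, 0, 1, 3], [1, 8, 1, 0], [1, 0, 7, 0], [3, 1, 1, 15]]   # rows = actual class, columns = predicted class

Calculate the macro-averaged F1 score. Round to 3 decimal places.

0.720

Per-class F1 score (2·TP/(2·TP+FP+FN)):
  nominal: TP=4, FP=1+1+3=5, FN=0+1+3=4 → 8/17 = 0.4706
  bearing: TP=8, FP=0+0+1=1, FN=1+1+0=2 → 16/19 = 0.8421
  gear: TP=7, FP=1+1+1=3, FN=1+0+0=1 → 14/18 = 0.7778
  misalign: TP=15, FP=3+0+0=3, FN=3+1+1=5 → 30/38 = 0.7895
Macro-F1 score = mean = (0.4706 + 0.8421 + 0.7778 + 0.7895) / 4 = 0.720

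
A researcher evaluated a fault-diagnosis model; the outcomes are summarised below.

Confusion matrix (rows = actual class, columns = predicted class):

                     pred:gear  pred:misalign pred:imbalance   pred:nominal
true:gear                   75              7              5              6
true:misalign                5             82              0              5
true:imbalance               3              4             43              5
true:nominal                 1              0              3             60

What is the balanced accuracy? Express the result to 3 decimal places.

0.854

Balanced accuracy = mean of per-class recall.
  gear: recall = 75/93 = 0.8065
  misalign: recall = 82/92 = 0.8913
  imbalance: recall = 43/55 = 0.7818
  nominal: recall = 60/64 = 0.9375
Mean = (0.8065 + 0.8913 + 0.7818 + 0.9375) / 4 = 0.854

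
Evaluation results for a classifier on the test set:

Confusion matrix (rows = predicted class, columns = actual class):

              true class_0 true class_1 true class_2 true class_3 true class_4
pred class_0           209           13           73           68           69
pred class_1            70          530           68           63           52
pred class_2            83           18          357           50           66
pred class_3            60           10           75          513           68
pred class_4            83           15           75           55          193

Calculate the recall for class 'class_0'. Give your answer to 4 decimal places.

0.4139

recall = TP/(TP+FN).
class_0: TP=209, FN=70+83+60+83=296 → 209/505 = 0.41386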